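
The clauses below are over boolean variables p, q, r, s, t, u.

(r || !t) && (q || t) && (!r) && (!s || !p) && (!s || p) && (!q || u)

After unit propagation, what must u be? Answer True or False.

True

(!r) is a unit clause: r = False.
From (!t || r) and r = False: t = False.
In (q || t), t is now false; q must hold, so q = True.
(!q || u): since q = True, the clause reduces to (u). u = True.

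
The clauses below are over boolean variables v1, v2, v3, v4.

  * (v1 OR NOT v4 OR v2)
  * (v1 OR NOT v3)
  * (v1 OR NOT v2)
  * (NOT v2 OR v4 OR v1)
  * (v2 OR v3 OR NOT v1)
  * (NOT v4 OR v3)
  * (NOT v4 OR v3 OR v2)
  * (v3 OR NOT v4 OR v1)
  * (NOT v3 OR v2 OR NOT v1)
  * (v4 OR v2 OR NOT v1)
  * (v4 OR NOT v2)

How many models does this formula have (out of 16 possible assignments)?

2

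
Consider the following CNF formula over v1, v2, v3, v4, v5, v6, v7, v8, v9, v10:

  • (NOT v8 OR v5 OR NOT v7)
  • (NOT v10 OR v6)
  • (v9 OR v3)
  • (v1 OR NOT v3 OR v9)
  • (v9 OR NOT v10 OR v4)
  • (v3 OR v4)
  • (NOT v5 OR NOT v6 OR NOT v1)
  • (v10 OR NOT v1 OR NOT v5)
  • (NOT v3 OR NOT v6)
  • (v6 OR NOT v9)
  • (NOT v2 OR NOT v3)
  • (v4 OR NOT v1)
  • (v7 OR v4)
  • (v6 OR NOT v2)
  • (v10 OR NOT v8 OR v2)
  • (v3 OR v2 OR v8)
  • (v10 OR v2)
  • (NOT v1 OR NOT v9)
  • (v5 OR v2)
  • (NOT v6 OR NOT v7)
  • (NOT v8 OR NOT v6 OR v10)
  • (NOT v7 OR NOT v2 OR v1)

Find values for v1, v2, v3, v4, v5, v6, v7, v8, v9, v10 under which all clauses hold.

v1=False, v2=True, v3=False, v4=True, v5=True, v6=True, v7=False, v8=True, v9=True, v10=True

Pure literal: v4 appears only positively; assign v4 = True.
Try v1 = False.
For the remaining variables, v2 = True, v3 = False, v5 = True, v6 = True, v7 = False, v8 = True, v9 = True, v10 = True works.
Every clause has at least one true literal under this assignment.
Check each clause:
  1. (NOT v8 OR NOT v7 OR v5) — NOT v7 is true.
  2. (NOT v10 OR v6) — v6 is true.
  3. (v3 OR v9) — v9 is true.
  4. (v9 OR NOT v3 OR v1) — v9 is true.
  5. (v9 OR NOT v10 OR v4) — v9 is true.
  6. (v4 OR v3) — v4 is true.
  7. (NOT v1 OR NOT v6 OR NOT v5) — NOT v1 is true.
  8. (NOT v5 OR NOT v1 OR v10) — v10 is true.
  9. (NOT v6 OR NOT v3) — NOT v3 is true.
  10. (NOT v9 OR v6) — v6 is true.
  11. (NOT v2 OR NOT v3) — NOT v3 is true.
  12. (v4 OR NOT v1) — v4 is true.
  13. (v7 OR v4) — v4 is true.
  14. (v6 OR NOT v2) — v6 is true.
  15. (v10 OR NOT v8 OR v2) — v10 is true.
  16. (v3 OR v2 OR v8) — v8 is true.
  17. (v2 OR v10) — v2 is true.
  18. (NOT v9 OR NOT v1) — NOT v1 is true.
  19. (v2 OR v5) — v2 is true.
  20. (NOT v6 OR NOT v7) — NOT v7 is true.
  21. (NOT v6 OR v10 OR NOT v8) — v10 is true.
  22. (NOT v2 OR v1 OR NOT v7) — NOT v7 is true.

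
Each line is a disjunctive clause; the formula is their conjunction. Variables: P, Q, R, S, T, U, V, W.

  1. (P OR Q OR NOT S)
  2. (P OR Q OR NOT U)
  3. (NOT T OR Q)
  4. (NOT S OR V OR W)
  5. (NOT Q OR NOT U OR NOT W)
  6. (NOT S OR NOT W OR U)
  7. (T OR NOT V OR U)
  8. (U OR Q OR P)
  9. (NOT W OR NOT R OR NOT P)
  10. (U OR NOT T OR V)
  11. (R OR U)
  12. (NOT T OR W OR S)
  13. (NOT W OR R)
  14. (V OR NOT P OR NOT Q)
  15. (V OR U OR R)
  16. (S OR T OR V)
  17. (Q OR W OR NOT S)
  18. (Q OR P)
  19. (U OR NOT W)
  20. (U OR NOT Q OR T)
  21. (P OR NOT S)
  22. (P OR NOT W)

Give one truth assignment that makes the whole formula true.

P=T, Q=T, R=F, S=T, T=F, U=T, V=T, W=F

Check each clause:
  1. (NOT S OR Q OR P) — P is true.
  2. (Q OR NOT U OR P) — P is true.
  3. (NOT T OR Q) — Q is true.
  4. (V OR W OR NOT S) — V is true.
  5. (NOT Q OR NOT W OR NOT U) — NOT W is true.
  6. (NOT W OR U OR NOT S) — NOT W is true.
  7. (U OR NOT V OR T) — U is true.
  8. (U OR P OR Q) — P is true.
  9. (NOT W OR NOT R OR NOT P) — NOT W is true.
  10. (NOT T OR U OR V) — NOT T is true.
  11. (U OR R) — U is true.
  12. (NOT T OR S OR W) — NOT T is true.
  13. (R OR NOT W) — NOT W is true.
  14. (NOT P OR V OR NOT Q) — V is true.
  15. (U OR V OR R) — U is true.
  16. (T OR S OR V) — S is true.
  17. (Q OR W OR NOT S) — Q is true.
  18. (Q OR P) — P is true.
  19. (NOT W OR U) — NOT W is true.
  20. (U OR T OR NOT Q) — U is true.
  21. (NOT S OR P) — P is true.
  22. (P OR NOT W) — NOT W is true.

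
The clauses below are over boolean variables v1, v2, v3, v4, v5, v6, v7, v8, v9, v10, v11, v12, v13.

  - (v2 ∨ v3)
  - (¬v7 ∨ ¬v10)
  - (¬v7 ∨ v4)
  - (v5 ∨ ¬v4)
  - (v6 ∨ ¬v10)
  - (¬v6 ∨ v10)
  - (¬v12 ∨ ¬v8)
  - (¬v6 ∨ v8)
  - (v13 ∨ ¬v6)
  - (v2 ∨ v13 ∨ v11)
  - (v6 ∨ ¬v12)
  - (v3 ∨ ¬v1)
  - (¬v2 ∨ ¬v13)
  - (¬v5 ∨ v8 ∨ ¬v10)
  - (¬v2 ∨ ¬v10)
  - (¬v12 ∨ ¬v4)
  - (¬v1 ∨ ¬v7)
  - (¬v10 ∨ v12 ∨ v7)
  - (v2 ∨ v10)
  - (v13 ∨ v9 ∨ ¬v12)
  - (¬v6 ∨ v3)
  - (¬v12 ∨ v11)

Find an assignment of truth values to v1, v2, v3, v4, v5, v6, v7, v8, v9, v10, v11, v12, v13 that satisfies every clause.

Pure literal: v1 appears only negated; assign v1 = False.
Branch on v2: take v2 = True.
  then v13 is forced to False.
  then v6 is forced to False.
  then v10 is forced to False.
  then v12 is forced to False.
For the remaining variables, v3 = False, v4 = True, v5 = True, v7 = False, v8 = True, v9 = False, v11 = False works.

v1=False  v2=True  v3=False  v4=True  v5=True  v6=False  v7=False  v8=True  v9=False  v10=False  v11=False  v12=False  v13=False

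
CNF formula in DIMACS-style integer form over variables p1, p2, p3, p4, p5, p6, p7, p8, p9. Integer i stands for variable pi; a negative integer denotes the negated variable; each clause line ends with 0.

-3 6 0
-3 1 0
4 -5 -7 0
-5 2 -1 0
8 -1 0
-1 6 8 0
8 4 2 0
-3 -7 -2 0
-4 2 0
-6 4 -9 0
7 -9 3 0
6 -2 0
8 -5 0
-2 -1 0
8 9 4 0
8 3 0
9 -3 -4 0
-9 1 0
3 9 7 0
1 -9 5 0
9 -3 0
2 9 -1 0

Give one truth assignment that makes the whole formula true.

p1=0, p2=1, p3=0, p4=1, p5=0, p6=1, p7=1, p8=1, p9=0

Pure literal: p8 appears only positively; assign p8 = True.
Set p1 = False and propagate.
  then p3 is forced to False.
  then p9 is forced to False.
  then p7 is forced to True.
Branch on p2: take p2 = True.
  then p6 is forced to True.
For the remaining variables, p4 = True, p5 = False works.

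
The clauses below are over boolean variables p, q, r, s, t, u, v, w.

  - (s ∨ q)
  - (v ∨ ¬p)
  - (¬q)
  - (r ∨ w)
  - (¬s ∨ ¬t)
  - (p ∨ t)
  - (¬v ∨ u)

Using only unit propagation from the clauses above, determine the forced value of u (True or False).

(¬q) stands alone — q = False.
From (q ∨ s) and q = False: s = True.
From (¬s ∨ ¬t) and s = True: t = False.
From (t ∨ p) and t = False: p = True.
From (v ∨ ¬p) and p = True: v = True.
(¬v ∨ u) with v = True leaves only u, so u = True.

True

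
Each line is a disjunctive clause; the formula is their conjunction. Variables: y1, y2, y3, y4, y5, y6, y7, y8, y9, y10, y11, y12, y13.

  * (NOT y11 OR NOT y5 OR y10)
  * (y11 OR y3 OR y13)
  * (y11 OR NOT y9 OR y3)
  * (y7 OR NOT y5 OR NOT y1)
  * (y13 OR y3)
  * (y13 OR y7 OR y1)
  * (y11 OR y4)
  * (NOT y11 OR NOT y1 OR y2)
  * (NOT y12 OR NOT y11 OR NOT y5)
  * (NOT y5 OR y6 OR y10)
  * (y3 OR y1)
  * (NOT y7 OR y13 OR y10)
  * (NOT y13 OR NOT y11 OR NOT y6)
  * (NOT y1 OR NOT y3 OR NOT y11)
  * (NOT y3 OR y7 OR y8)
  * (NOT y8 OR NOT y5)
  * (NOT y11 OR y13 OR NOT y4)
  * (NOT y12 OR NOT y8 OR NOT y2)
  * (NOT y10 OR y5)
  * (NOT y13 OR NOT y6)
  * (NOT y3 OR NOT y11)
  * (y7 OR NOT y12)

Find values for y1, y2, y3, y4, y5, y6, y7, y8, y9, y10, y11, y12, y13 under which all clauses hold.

y1 = True  y2 = True  y3 = False  y4 = True  y5 = False  y6 = False  y7 = True  y8 = False  y9 = True  y10 = False  y11 = True  y12 = False  y13 = True

Pure literal: y12 appears only negated; assign y12 = False.
Branch on y1: take y1 = True.
The remaining clauses are satisfied by y2 = True, y3 = False, y4 = True, y5 = False, y6 = False, y7 = True, y8 = False, y9 = True, y10 = False, y11 = True, y13 = True.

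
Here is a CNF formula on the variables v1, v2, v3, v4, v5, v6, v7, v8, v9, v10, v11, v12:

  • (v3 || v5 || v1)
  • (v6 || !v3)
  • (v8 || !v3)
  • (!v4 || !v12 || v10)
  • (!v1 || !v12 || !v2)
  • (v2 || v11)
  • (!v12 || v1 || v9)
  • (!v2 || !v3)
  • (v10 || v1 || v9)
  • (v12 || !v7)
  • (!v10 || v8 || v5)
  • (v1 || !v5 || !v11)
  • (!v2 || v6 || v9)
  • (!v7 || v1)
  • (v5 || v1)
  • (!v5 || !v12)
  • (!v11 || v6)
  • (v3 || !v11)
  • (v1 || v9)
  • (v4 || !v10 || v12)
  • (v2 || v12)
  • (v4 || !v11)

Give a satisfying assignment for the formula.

v1 = True, v2 = True, v3 = False, v4 = True, v5 = True, v6 = True, v7 = False, v8 = True, v9 = False, v10 = False, v11 = False, v12 = False

Pure literal: v6 appears only positively; assign v6 = True.
v7 occurs only negated in the remaining clauses — set v7 = False.
Set v1 = True and propagate.
Try v2 = True.
  then v12 is forced to False.
  then v3 is forced to False.
  then v11 is forced to False.
The remaining clauses are satisfied by v4 = True, v5 = True, v8 = True, v9 = False, v10 = False.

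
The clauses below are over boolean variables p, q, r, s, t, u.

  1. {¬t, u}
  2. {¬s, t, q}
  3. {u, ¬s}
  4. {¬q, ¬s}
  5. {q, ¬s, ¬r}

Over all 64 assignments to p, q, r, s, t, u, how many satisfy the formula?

26

Split on s, then q.
  s=T, q=T: a clause becomes empty — 0.
  s=T, q=F: remaining (p,r,t,u) ∈ {(F,F,T,T); (T,F,T,T)} — 2.
  s=F, q=T: p, r free; 3 ways for (t,u) × 2^2 = 12.
  s=F, q=F: p, r free; 3 ways for (t,u) × 2^2 = 12.
Total: 0 + 2 + 12 + 12 = 26.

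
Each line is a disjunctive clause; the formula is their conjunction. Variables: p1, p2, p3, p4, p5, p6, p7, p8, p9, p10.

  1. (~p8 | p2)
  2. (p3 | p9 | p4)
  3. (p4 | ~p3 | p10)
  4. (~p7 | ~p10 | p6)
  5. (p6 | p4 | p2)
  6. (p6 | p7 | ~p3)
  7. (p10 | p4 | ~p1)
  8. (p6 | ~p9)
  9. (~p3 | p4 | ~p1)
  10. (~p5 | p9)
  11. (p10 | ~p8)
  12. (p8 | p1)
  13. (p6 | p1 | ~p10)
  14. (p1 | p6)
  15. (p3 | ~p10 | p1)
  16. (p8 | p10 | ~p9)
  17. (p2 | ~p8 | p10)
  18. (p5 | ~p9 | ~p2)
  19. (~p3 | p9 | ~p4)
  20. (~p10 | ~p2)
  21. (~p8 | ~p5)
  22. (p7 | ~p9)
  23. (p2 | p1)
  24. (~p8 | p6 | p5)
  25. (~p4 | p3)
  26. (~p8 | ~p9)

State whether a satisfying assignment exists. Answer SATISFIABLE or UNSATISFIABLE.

p6 occurs only positively in the remaining clauses — set p6 = True.
Branch on p1: take p1 = True.
The remaining clauses are satisfied by p2 = False, p3 = True, p4 = True, p5 = True, p7 = True, p8 = False, p9 = True, p10 = True.
Every clause has at least one true literal under this assignment.
So p1 = True, p2 = False, p3 = True, p4 = True, p5 = True, p6 = True, p7 = True, p8 = False, p9 = True, p10 = True is a satisfying assignment.

SATISFIABLE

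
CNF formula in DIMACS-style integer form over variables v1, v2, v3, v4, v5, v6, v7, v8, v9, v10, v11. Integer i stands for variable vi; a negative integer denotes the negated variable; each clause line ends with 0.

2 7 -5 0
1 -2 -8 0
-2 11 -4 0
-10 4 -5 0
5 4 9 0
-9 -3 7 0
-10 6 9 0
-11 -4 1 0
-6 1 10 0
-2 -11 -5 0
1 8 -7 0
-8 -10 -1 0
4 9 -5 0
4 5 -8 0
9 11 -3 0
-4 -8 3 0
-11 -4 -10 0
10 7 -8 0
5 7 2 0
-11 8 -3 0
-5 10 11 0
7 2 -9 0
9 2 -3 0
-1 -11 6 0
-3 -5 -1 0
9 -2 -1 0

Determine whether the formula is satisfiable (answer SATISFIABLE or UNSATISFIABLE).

SATISFIABLE

Set v1 = True and propagate.
Branch on v2: take v2 = False.
The remaining clauses are satisfied by v3 = False, v4 = True, v5 = False, v6 = True, v7 = True, v8 = False, v9 = True, v10 = True, v11 = False.
So v1=T, v2=F, v3=F, v4=T, v5=F, v6=T, v7=T, v8=F, v9=T, v10=T, v11=F is a satisfying assignment.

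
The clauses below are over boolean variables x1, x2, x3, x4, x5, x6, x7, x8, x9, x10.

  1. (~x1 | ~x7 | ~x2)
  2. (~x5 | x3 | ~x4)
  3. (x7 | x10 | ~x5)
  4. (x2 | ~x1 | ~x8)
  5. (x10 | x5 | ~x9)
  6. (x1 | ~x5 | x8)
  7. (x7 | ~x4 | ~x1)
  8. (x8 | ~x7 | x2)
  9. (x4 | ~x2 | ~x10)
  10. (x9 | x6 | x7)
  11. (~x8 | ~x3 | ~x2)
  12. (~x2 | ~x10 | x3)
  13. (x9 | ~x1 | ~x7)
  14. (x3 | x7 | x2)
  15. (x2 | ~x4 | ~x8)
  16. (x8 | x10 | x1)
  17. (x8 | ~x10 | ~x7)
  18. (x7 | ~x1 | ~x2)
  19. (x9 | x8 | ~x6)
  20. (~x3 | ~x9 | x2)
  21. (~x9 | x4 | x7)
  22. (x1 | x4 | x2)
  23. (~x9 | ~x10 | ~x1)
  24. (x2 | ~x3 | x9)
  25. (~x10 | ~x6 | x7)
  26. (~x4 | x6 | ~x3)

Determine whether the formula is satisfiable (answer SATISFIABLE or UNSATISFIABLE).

SATISFIABLE

Try x1 = False.
Branch on x2: take x2 = True.
Branch on x3: take x3 = False.
  then x10 is forced to False.
  then x8 is forced to True.
For the remaining variables, x4 = False, x5 = True, x6 = True, x7 = True, x9 = True works.
So x1=False, x2=True, x3=False, x4=False, x5=True, x6=True, x7=True, x8=True, x9=True, x10=False is a satisfying assignment.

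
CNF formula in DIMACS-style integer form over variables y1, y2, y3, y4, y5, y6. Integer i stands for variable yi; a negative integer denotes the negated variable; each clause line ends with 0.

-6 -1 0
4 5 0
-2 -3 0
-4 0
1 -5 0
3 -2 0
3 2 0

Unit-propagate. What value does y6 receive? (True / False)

False

Unit clause (!y4) sets y4 = False.
In (y5 || y4), y4 is now false; y5 must hold, so y5 = True.
In (!y5 || y1), !y5 is now false; y1 must hold, so y1 = True.
In (!y1 || !y6), !y1 is now false; !y6 must hold, so y6 = False.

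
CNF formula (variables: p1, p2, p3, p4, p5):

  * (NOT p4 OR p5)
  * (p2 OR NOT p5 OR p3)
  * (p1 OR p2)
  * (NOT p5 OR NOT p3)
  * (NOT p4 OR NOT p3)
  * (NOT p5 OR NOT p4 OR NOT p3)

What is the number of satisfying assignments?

Case analysis on p3 and p5:
  p3=1, p5=1: a clause becomes empty — 0.
  p3=1, p5=0: remaining (p1,p2,p4) ∈ {(0,1,0); (1,0,0); (1,1,0)} — 3.
  p3=0, p5=1: remaining (p1,p2,p4) ∈ {(0,1,0); (0,1,1); (1,1,0); (1,1,1)} — 4.
  p3=0, p5=0: remaining (p1,p2,p4) ∈ {(0,1,0); (1,0,0); (1,1,0)} — 3.
Total: 0 + 3 + 4 + 3 = 10.

10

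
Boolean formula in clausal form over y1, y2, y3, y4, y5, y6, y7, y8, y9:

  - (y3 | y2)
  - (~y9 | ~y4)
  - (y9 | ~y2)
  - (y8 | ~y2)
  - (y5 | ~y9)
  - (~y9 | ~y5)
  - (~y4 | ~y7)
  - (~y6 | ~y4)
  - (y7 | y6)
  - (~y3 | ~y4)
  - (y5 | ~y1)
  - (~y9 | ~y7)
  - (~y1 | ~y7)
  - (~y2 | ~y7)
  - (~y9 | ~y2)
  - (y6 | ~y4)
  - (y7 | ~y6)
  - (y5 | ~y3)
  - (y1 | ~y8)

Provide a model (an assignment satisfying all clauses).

y4 occurs only negated in the remaining clauses — set y4 = False.
Branch on y1: take y1 = False.
  then y8 is forced to False.
  then y2 is forced to False.
  then y3 is forced to True.
  then y5 is forced to True.
  then y9 is forced to False.
Try y6 = True.
  then y7 is forced to True.

y1=False  y2=False  y3=True  y4=False  y5=True  y6=True  y7=True  y8=False  y9=False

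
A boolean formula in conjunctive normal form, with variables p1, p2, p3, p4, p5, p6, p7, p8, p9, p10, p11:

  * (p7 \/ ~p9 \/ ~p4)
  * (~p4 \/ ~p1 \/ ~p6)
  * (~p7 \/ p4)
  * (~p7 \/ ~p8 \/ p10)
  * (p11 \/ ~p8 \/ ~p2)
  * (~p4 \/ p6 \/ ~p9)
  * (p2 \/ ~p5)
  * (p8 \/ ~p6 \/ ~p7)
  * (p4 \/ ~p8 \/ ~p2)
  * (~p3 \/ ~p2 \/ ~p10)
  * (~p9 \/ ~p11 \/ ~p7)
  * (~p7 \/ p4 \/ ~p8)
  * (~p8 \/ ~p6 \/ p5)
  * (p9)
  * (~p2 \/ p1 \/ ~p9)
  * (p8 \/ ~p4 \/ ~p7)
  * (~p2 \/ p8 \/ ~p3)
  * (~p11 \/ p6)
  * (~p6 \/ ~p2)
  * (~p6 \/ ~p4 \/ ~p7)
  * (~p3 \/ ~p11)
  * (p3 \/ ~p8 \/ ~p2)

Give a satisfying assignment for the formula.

The clause (p9) is unit: p9 must be True.
Try p1 = False.
  then p2 is forced to False.
  then p5 is forced to False.
The remaining clauses are satisfied by p3 = True, p4 = False, p6 = True, p7 = False, p8 = False, p10 = False, p11 = False.

p1 = False  p2 = False  p3 = True  p4 = False  p5 = False  p6 = True  p7 = False  p8 = False  p9 = True  p10 = False  p11 = False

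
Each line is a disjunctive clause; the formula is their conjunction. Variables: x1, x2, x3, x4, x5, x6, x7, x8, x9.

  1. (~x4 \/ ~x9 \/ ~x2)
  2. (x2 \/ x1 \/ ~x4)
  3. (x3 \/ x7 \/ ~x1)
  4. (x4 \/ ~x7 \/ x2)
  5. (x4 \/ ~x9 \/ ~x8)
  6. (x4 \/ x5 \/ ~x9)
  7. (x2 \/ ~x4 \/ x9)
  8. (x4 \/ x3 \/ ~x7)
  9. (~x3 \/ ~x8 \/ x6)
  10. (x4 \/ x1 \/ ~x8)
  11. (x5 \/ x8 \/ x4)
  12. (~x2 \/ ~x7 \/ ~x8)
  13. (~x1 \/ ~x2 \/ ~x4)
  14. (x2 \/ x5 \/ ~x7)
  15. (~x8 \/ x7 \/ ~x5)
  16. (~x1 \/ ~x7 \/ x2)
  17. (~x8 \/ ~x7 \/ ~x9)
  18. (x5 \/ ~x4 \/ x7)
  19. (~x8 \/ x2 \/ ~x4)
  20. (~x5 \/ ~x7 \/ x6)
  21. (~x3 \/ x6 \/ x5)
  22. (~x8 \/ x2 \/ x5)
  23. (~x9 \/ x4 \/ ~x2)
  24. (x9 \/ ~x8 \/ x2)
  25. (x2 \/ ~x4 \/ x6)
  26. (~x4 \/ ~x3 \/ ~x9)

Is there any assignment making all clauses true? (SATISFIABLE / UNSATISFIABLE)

SATISFIABLE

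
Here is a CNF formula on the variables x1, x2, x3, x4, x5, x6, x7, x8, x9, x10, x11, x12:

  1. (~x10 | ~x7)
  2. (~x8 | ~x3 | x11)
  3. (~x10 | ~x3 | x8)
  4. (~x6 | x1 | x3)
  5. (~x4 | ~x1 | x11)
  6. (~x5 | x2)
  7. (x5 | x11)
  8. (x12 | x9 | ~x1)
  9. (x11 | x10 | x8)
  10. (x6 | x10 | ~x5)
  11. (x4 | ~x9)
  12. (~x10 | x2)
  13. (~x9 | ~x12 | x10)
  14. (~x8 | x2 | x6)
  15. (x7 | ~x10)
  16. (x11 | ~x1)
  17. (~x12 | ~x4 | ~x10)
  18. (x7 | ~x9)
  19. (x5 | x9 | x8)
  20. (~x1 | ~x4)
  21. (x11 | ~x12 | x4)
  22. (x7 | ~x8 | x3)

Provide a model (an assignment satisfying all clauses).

x1=False, x2=True, x3=False, x4=True, x5=False, x6=False, x7=True, x8=True, x9=False, x10=False, x11=True, x12=True

Pure literal: x2 appears only positively; assign x2 = True.
x11 occurs only positively in the remaining clauses — set x11 = True.
Branch on x1: take x1 = False.
The remaining clauses are satisfied by x3 = False, x4 = True, x5 = False, x6 = False, x7 = True, x8 = True, x9 = False, x10 = False, x12 = True.
Every clause has at least one true literal under this assignment.
Check each clause:
  1. (~x7 | ~x10) — ~x10 is true.
  2. (~x8 | x11 | ~x3) — x11 is true.
  3. (x8 | ~x3 | ~x10) — x8 is true.
  4. (x1 | ~x6 | x3) — ~x6 is true.
  5. (x11 | ~x1 | ~x4) — x11 is true.
  6. (~x5 | x2) — x2 is true.
  7. (x5 | x11) — x11 is true.
  8. (x12 | x9 | ~x1) — x12 is true.
  9. (x11 | x10 | x8) — x8 is true.
  10. (~x5 | x10 | x6) — ~x5 is true.
  11. (~x9 | x4) — x4 is true.
  12. (x2 | ~x10) — x2 is true.
  13. (x10 | ~x9 | ~x12) — ~x9 is true.
  14. (~x8 | x2 | x6) — x2 is true.
  15. (x7 | ~x10) — ~x10 is true.
  16. (~x1 | x11) — x11 is true.
  17. (~x4 | ~x12 | ~x10) — ~x10 is true.
  18. (x7 | ~x9) — x7 is true.
  19. (x8 | x5 | x9) — x8 is true.
  20. (~x4 | ~x1) — ~x1 is true.
  21. (x4 | ~x12 | x11) — x11 is true.
  22. (~x8 | x7 | x3) — x7 is true.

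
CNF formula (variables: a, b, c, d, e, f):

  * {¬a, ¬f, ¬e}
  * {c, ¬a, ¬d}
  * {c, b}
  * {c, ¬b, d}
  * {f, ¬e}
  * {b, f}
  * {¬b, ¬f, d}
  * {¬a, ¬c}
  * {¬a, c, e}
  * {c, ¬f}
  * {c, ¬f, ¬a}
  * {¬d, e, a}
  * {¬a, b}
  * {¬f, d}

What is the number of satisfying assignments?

3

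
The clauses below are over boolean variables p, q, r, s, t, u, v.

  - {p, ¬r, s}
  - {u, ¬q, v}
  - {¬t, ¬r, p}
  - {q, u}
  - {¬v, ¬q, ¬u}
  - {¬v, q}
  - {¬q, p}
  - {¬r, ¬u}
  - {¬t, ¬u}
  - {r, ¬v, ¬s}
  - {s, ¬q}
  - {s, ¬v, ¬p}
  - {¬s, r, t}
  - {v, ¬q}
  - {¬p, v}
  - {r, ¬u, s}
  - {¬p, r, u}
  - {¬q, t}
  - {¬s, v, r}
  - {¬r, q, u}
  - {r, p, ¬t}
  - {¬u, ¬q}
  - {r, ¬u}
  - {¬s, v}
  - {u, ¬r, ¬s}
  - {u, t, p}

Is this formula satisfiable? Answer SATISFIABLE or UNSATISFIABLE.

r = True:
  propagation gives u=False, q=True, v=True, p=True; an empty clause results — contradiction.
r = False:
  propagation gives u=False, q=True, v=True, p=True; an empty clause results — contradiction.
Every branch closes, so no satisfying assignment exists.

UNSATISFIABLE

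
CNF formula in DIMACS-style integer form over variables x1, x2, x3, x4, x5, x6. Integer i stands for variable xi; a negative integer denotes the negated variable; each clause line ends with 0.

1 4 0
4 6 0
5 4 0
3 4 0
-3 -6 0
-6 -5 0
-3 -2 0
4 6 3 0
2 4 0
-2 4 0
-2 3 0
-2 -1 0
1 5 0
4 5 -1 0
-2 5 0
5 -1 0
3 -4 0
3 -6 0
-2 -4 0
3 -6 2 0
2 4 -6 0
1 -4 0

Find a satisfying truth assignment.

x1 = T, x2 = F, x3 = T, x4 = T, x5 = T, x6 = F

Branch on x1: take x1 = True.
  then x2 is forced to False.
  then x4 is forced to True.
  then x5 is forced to True.
  then x6 is forced to False.
  then x3 is forced to True.
Every clause has at least one true literal under this assignment.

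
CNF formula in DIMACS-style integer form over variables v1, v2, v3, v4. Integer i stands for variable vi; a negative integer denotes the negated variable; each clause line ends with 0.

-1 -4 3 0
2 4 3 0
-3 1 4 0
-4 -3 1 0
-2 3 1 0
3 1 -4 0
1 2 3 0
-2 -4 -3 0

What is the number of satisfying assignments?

4

The models are:
  v1=T v2=F v3=T v4=F
  v1=T v2=F v3=T v4=T
  v1=T v2=T v3=F v4=F
  v1=T v2=T v3=T v4=F
Count: 4.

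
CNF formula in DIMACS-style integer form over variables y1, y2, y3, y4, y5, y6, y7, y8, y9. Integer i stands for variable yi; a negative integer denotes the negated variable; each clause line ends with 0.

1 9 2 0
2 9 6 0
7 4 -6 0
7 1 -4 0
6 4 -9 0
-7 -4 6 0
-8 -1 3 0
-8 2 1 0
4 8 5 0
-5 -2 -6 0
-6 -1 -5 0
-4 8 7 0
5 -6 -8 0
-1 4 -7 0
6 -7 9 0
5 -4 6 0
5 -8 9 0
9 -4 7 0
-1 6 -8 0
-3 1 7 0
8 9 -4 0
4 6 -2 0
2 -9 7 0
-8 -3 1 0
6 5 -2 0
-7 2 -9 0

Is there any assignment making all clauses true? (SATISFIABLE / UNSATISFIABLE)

Set y1 = True and propagate.
Branch on y2: take y2 = True.
Try y3 = True.
The remaining clauses are satisfied by y4 = True, y5 = False, y6 = True, y7 = True, y8 = False, y9 = True.
Every clause has at least one true literal under this assignment.
So y1 = True, y2 = True, y3 = True, y4 = True, y5 = False, y6 = True, y7 = True, y8 = False, y9 = True is a satisfying assignment.

SATISFIABLE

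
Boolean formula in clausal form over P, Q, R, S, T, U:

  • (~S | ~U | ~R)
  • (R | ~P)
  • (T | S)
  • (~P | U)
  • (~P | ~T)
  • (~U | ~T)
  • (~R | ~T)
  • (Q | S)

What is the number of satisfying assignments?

Split on T, then P.
  T=1, P=1: a clause becomes empty — 0.
  T=1, P=0: remaining (Q,R,S,U) ∈ {(0,0,1,0); (1,0,0,0); (1,0,1,0)} — 3.
  T=0, P=1: a clause becomes empty — 0.
  T=0, P=0: Q free; 3 ways for (R,S,U) × 2^1 = 6.
Total: 0 + 3 + 0 + 6 = 9.

9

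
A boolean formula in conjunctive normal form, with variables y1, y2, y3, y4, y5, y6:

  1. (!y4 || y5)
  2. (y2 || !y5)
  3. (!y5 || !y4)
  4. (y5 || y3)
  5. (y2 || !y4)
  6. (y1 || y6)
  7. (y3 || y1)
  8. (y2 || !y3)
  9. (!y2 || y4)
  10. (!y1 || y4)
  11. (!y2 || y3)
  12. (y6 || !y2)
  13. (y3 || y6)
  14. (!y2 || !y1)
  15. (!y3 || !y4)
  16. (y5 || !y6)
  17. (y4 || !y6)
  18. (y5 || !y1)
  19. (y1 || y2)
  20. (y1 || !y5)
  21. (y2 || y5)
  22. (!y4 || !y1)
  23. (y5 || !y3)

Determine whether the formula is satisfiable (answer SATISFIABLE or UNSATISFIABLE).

UNSATISFIABLE

y2 = True:
  propagation gives y4=True, y5=True; an empty clause results — contradiction.
y2 = False:
  propagation gives y5=False; an empty clause results — contradiction.
Every branch closes, so no satisfying assignment exists.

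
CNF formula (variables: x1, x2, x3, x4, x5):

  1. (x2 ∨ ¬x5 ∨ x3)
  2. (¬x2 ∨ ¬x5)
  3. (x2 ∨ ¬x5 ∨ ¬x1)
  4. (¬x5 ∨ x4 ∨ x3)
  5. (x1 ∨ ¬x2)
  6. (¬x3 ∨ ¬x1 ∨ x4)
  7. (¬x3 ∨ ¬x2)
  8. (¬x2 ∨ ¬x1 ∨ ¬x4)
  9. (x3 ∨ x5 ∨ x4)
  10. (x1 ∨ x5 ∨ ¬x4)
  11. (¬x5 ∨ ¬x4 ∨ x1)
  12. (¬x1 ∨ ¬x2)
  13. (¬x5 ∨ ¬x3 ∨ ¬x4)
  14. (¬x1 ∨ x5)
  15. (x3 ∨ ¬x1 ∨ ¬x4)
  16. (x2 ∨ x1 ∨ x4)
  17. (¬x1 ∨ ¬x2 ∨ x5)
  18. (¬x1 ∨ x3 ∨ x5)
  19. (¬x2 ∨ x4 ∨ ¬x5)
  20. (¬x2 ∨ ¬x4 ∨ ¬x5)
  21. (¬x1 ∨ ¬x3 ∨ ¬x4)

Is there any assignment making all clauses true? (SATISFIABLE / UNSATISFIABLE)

UNSATISFIABLE

x1 = True:
  propagation gives x2=False, x5=False; an empty clause results — contradiction.
x1 = False:
  propagation gives x2=False, x4=True, x5=True; an empty clause results — contradiction.
Every branch closes, so no satisfying assignment exists.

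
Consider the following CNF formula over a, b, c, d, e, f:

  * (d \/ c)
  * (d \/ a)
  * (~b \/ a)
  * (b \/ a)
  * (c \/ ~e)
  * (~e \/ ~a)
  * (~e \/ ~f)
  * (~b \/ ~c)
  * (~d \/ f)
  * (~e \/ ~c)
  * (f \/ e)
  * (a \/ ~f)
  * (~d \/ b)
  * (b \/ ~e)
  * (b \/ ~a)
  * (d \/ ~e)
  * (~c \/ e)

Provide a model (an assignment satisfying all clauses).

a=True, b=True, c=False, d=True, e=False, f=True

Check each clause:
  1. (d \/ c) — d is true.
  2. (a \/ d) — a is true.
  3. (~b \/ a) — a is true.
  4. (a \/ b) — a is true.
  5. (~e \/ c) — ~e is true.
  6. (~a \/ ~e) — ~e is true.
  7. (~e \/ ~f) — ~e is true.
  8. (~b \/ ~c) — ~c is true.
  9. (~d \/ f) — f is true.
  10. (~e \/ ~c) — ~e is true.
  11. (e \/ f) — f is true.
  12. (a \/ ~f) — a is true.
  13. (~d \/ b) — b is true.
  14. (b \/ ~e) — b is true.
  15. (b \/ ~a) — b is true.
  16. (~e \/ d) — ~e is true.
  17. (e \/ ~c) — ~c is true.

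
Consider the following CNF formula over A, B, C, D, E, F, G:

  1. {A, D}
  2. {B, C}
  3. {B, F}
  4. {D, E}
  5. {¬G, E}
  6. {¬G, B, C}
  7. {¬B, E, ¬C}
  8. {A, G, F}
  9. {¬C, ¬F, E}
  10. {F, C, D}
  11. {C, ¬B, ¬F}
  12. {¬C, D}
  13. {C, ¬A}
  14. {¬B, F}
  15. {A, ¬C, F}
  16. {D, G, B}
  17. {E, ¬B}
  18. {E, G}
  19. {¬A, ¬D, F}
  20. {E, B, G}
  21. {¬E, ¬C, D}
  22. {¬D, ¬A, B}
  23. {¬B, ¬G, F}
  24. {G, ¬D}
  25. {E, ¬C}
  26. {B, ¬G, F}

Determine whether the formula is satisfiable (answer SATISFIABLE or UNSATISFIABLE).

Try A = False.
  then D is forced to True.
  then G is forced to True.
  then E is forced to True.
Set B = True and propagate.
  then F is forced to True.
  then C is forced to True.
So A=F, B=T, C=T, D=T, E=T, F=T, G=T is a satisfying assignment.

SATISFIABLE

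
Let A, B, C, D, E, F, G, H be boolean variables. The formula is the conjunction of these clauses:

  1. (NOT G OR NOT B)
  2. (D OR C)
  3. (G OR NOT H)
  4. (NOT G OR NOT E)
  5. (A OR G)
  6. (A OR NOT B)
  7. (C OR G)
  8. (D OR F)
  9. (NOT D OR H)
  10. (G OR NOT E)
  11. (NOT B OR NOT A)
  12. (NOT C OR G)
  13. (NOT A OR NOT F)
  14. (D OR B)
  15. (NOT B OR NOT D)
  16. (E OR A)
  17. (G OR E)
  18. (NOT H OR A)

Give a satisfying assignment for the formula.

Set A = True and propagate.
  then B is forced to False.
  then F is forced to False.
  then D is forced to True.
  then H is forced to True.
  then G is forced to True.
  then E is forced to False.
C is now unconstrained; take C = False.
Every clause has at least one true literal under this assignment.

A=T  B=F  C=F  D=T  E=F  F=F  G=T  H=T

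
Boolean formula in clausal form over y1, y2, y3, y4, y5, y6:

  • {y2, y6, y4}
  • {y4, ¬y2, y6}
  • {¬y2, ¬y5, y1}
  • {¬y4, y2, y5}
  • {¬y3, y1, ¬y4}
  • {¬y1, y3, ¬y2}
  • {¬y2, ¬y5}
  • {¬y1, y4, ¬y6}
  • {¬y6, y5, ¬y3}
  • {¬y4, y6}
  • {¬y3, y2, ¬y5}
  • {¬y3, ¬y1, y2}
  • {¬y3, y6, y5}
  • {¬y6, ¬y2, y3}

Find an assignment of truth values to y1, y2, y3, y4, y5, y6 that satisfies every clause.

Set y1 = False and propagate.
For the remaining variables, y2 = False, y3 = False, y4 = True, y5 = True, y6 = True works.
Every clause has at least one true literal under this assignment.

y1=False, y2=False, y3=False, y4=True, y5=True, y6=True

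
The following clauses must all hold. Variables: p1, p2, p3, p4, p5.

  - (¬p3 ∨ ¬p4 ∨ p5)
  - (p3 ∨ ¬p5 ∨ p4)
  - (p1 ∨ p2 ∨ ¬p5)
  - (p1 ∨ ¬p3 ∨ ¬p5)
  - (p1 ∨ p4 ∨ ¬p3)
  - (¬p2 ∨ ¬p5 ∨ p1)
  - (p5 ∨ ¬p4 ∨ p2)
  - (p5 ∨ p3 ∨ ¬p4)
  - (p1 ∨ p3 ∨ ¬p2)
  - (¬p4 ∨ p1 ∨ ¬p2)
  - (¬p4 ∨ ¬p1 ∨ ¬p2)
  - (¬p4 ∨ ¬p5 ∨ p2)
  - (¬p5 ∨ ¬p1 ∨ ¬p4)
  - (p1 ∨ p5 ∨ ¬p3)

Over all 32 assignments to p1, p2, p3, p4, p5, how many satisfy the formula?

7

The models are:
  p1=F p2=F p3=F p4=F p5=F
  p1=T p2=F p3=F p4=F p5=F
  p1=T p2=F p3=T p4=F p5=F
  p1=T p2=F p3=T p4=F p5=T
  p1=T p2=T p3=F p4=F p5=F
  p1=T p2=T p3=T p4=F p5=F
  p1=T p2=T p3=T p4=F p5=T
That's 7 in total.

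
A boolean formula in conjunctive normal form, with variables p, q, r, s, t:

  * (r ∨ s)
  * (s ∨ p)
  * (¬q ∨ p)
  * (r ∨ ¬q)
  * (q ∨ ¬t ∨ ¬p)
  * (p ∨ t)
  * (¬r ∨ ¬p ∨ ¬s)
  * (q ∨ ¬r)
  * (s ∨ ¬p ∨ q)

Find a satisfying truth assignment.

p=True, q=True, r=True, s=False, t=False

Set p = True and propagate.
Set q = True and propagate.
  then r is forced to True.
  then s is forced to False.
t is now unconstrained; take t = False.
Every clause has at least one true literal under this assignment.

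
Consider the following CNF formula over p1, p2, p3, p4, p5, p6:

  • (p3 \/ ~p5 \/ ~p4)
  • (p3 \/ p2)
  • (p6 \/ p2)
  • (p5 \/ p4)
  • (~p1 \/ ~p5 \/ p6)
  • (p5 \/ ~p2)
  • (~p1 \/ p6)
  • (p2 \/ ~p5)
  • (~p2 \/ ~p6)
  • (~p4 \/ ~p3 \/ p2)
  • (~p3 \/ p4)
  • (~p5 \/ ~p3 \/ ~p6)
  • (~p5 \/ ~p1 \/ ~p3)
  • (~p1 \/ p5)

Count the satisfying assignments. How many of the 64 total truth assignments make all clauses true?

The models are:
  p1=0 p2=1 p3=0 p4=0 p5=1 p6=0
  p1=0 p2=1 p3=1 p4=1 p5=1 p6=0
That's 2 in total.

2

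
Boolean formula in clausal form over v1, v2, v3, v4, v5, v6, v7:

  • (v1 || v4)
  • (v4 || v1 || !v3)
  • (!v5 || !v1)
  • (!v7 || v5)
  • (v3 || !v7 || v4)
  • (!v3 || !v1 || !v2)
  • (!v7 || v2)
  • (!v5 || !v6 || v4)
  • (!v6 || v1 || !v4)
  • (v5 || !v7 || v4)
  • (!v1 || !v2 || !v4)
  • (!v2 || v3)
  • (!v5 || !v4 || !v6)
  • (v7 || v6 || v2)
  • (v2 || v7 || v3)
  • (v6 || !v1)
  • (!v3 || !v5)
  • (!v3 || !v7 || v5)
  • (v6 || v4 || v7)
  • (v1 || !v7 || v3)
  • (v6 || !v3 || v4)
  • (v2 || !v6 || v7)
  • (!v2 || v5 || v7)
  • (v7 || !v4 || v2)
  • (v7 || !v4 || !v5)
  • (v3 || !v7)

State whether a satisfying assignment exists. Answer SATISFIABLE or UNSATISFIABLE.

v7 = True:
  propagation gives v5=True, v1=False, v4=True, v2=True; an empty clause results — contradiction.
v7 = False:
  v4 = True:
    propagation gives v2=True, v1=False, v6=False, v3=True; an empty clause results — contradiction.
  v4 = False:
    propagation gives v1=True, v5=False, v6=True, v2=True; an empty clause results — contradiction.
Every branch closes, so no satisfying assignment exists.

UNSATISFIABLE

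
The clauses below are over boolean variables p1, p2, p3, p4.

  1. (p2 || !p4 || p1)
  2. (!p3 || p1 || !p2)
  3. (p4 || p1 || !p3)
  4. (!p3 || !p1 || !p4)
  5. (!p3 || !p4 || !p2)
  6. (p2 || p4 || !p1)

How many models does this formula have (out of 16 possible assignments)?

The models are:
  p1=F p2=F p3=F p4=F
  p1=F p2=T p3=F p4=F
  p1=F p2=T p3=F p4=T
  p1=T p2=F p3=F p4=T
  p1=T p2=T p3=F p4=F
  p1=T p2=T p3=F p4=T
  p1=T p2=T p3=T p4=F
That's 7 in total.

7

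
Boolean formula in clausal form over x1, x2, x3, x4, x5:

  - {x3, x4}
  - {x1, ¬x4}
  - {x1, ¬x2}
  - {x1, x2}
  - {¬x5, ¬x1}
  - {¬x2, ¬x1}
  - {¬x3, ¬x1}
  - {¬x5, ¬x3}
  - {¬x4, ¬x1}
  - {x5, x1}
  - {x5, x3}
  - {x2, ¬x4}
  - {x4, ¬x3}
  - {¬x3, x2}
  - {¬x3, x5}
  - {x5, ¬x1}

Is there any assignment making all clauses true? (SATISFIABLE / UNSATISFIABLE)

x1 = True:
  propagation gives x5=False; an empty clause results — contradiction.
x1 = False:
  propagation gives x4=False, x3=True; an empty clause results — contradiction.
Every branch closes, so no satisfying assignment exists.

UNSATISFIABLE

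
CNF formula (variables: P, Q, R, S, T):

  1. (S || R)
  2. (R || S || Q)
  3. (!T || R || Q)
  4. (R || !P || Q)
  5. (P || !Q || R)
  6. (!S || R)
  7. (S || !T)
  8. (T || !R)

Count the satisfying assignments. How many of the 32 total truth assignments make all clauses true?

4

Satisfying assignments:
  P=0 Q=0 R=1 S=1 T=1
  P=0 Q=1 R=1 S=1 T=1
  P=1 Q=0 R=1 S=1 T=1
  P=1 Q=1 R=1 S=1 T=1
Count: 4.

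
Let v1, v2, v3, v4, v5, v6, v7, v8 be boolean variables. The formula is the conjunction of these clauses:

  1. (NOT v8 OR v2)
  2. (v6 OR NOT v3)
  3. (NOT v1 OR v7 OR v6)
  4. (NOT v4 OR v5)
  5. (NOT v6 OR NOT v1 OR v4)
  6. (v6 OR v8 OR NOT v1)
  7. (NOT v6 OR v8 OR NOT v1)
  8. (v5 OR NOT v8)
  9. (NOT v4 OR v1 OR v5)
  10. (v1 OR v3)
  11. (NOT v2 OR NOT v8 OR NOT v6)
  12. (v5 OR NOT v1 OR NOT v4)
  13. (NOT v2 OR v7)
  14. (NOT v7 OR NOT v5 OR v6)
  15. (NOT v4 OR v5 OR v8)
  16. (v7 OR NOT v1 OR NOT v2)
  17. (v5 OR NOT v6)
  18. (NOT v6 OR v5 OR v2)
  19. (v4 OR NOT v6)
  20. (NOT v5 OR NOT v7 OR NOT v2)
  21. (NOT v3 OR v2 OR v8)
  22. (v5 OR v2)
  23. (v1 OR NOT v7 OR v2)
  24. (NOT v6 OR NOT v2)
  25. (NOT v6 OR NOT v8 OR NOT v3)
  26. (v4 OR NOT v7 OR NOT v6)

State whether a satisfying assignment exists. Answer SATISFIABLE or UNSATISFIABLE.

UNSATISFIABLE

v6 = True:
  propagation gives v5=True, v4=True, v2=False, v8=False; an empty clause results — contradiction.
v6 = False:
  propagation gives v3=False, v1=True, v7=True, v8=True; an empty clause results — contradiction.
Every branch closes, so no satisfying assignment exists.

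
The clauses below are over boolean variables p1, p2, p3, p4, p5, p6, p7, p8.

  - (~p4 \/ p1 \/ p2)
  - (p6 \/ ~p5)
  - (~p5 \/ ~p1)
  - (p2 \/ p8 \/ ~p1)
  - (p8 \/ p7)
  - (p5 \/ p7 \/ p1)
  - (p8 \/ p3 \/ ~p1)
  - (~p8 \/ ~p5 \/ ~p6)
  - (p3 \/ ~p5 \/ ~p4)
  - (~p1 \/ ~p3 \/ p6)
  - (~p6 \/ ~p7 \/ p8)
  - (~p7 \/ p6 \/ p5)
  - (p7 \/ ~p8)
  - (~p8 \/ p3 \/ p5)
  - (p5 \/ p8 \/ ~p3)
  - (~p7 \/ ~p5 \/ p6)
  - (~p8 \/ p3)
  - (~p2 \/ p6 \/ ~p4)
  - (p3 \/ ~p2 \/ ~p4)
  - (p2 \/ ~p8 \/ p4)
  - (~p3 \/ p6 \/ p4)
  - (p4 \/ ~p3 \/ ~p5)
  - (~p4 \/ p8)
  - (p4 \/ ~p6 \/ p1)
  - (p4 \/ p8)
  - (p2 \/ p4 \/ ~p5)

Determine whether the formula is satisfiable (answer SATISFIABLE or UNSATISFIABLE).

SATISFIABLE

Branch on p1: take p1 = True.
  then p5 is forced to False.
Try p2 = True.
Branch on p3: take p3 = True.
  then p6 is forced to True.
  then p8 is forced to True.
  then p7 is forced to True.
p4 is now unconstrained; take p4 = True.
So p1=True  p2=True  p3=True  p4=True  p5=False  p6=True  p7=True  p8=True is a satisfying assignment.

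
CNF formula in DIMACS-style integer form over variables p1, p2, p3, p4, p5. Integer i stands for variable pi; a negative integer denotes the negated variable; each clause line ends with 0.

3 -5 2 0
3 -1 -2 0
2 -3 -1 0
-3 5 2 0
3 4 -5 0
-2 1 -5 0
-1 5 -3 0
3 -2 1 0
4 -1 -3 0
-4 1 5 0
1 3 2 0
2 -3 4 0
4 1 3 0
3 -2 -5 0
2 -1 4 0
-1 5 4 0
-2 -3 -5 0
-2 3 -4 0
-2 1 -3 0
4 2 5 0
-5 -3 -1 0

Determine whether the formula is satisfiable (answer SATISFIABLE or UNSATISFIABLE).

SATISFIABLE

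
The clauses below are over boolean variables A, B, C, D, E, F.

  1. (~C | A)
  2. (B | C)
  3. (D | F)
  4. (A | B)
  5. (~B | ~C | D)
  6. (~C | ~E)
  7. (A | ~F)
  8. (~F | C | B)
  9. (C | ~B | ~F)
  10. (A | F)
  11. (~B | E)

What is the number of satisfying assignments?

The models are:
  A=T B=F C=T D=F E=F F=T
  A=T B=F C=T D=T E=F F=F
  A=T B=F C=T D=T E=F F=T
  A=T B=T C=F D=T E=T F=F
Count: 4.

4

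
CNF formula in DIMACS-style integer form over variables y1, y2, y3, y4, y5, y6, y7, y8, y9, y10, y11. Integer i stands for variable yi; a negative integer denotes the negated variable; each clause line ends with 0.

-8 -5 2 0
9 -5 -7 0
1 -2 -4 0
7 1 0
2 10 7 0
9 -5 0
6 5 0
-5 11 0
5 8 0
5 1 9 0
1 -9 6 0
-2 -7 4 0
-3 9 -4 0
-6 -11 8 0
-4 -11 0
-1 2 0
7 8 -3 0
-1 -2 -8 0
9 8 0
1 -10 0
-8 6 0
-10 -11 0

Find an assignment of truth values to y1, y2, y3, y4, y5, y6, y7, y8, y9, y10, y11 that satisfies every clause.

y3 occurs only negated in the remaining clauses — set y3 = False.
Try y1 = False.
  then y7 is forced to True.
  then y10 is forced to False.
The remaining clauses are satisfied by y2 = False, y4 = True, y5 = False, y6 = True, y8 = True, y9 = True, y11 = False.

y1=F, y2=F, y3=F, y4=T, y5=F, y6=T, y7=T, y8=T, y9=T, y10=F, y11=F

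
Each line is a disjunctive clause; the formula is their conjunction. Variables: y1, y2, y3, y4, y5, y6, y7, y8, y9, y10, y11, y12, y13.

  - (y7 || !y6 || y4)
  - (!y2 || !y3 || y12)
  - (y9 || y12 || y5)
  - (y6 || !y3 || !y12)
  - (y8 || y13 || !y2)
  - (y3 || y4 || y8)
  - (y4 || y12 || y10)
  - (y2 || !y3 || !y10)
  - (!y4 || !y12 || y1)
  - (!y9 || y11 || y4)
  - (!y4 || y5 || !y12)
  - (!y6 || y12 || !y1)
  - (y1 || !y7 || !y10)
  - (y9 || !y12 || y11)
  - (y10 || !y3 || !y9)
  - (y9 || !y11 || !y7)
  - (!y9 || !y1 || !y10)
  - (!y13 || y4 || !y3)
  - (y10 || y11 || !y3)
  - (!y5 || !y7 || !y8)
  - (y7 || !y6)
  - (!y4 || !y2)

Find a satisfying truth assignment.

y1=F, y2=F, y3=F, y4=F, y5=F, y6=F, y7=T, y8=T, y9=T, y10=F, y11=T, y12=T, y13=F

Check each clause:
  1. (y7 || y4 || !y6) — !y6 is true.
  2. (!y2 || y12 || !y3) — y12 is true.
  3. (y5 || y9 || y12) — y9 is true.
  4. (!y3 || !y12 || y6) — !y3 is true.
  5. (!y2 || y13 || y8) — y8 is true.
  6. (y4 || y8 || y3) — y8 is true.
  7. (y10 || y12 || y4) — y12 is true.
  8. (!y10 || !y3 || y2) — !y3 is true.
  9. (!y12 || y1 || !y4) — !y4 is true.
  10. (y11 || y4 || !y9) — y11 is true.
  11. (!y12 || y5 || !y4) — !y4 is true.
  12. (!y1 || !y6 || y12) — !y6 is true.
  13. (y1 || !y10 || !y7) — !y10 is true.
  14. (y9 || y11 || !y12) — y9 is true.
  15. (!y3 || !y9 || y10) — !y3 is true.
  16. (!y7 || y9 || !y11) — y9 is true.
  17. (!y1 || !y9 || !y10) — !y1 is true.
  18. (!y3 || y4 || !y13) — !y13 is true.
  19. (y10 || y11 || !y3) — y11 is true.
  20. (!y7 || !y8 || !y5) — !y5 is true.
  21. (!y6 || y7) — !y6 is true.
  22. (!y4 || !y2) — !y4 is true.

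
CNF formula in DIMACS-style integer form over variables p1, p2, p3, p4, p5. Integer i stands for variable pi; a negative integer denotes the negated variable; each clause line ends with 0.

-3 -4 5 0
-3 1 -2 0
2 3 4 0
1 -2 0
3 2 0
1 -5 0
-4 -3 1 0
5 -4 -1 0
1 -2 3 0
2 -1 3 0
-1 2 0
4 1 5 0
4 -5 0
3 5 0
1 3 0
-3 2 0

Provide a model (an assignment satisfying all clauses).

Branch on p1: take p1 = True.
  then p2 is forced to True.
Set p3 = False and propagate.
  then p5 is forced to True.
  then p4 is forced to True.
Every clause has at least one true literal under this assignment.

p1 = T, p2 = T, p3 = F, p4 = T, p5 = T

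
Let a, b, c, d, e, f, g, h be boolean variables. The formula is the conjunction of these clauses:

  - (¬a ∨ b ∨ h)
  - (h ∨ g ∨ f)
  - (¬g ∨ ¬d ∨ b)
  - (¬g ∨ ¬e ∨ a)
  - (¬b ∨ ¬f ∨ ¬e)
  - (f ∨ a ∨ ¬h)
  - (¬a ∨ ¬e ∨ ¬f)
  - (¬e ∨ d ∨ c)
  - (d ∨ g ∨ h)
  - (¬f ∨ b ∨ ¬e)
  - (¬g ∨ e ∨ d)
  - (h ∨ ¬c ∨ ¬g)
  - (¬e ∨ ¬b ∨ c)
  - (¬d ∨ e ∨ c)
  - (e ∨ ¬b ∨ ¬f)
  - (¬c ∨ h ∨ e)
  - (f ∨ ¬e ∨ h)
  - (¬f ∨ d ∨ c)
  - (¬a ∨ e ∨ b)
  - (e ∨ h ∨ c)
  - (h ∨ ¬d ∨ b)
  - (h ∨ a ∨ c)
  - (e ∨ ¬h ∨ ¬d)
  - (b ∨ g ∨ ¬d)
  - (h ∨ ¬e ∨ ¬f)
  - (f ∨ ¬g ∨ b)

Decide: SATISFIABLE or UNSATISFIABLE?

SATISFIABLE

Branch on a: take a = True.
Branch on b: take b = False.
  then h is forced to True.
  then e is forced to True.
  then f is forced to False.
  then g is forced to False.
  then d is forced to False.
  then c is forced to True.
So a = T, b = F, c = T, d = F, e = T, f = F, g = F, h = T is a satisfying assignment.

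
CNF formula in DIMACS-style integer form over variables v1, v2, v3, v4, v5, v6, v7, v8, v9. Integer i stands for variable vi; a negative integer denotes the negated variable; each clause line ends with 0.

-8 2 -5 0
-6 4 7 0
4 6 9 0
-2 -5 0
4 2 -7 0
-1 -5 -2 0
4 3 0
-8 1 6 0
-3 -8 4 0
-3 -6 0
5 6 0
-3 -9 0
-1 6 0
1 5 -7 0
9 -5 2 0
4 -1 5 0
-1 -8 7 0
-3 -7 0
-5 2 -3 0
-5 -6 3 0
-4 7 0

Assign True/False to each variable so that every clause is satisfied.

v1 = T  v2 = T  v3 = F  v4 = T  v5 = F  v6 = T  v7 = T  v8 = T  v9 = F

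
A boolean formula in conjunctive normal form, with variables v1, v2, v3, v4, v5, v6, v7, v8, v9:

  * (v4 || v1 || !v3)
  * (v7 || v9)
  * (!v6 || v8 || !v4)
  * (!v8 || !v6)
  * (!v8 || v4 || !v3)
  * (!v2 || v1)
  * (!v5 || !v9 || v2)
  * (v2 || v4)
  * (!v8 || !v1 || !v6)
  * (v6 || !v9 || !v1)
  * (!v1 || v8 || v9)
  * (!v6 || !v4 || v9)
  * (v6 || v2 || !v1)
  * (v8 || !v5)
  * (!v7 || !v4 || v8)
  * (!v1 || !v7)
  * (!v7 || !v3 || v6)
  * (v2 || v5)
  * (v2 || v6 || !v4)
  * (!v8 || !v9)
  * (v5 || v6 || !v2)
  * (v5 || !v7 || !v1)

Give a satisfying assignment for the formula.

Pure literal: v3 appears only negated; assign v3 = False.
Try v1 = True.
  then v7 is forced to False.
  then v9 is forced to True.
  then v6 is forced to True.
  then v8 is forced to False.
  then v4 is forced to False.
  then v2 is forced to True.
  then v5 is forced to False.

v1 = 1  v2 = 1  v3 = 0  v4 = 0  v5 = 0  v6 = 1  v7 = 0  v8 = 0  v9 = 1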